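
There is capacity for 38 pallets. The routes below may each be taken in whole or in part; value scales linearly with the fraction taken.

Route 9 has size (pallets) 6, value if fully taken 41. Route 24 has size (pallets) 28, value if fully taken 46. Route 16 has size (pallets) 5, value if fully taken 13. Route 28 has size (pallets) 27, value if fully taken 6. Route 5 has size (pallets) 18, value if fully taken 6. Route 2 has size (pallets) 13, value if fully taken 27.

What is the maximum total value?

Best value per unit of size first: Route 9 41/6≈6.83, Route 16 13/5≈2.6, Route 2 27/13≈2.08, Route 24 46/28≈1.64, Route 5 6/18≈0.333, Route 28 6/27≈0.222.
Route 9: take in full, 6 pallets for value 41 ; 32 left.
Route 16: take in full, 5 pallets for value 13 ; 27 left.
Route 2: take in full, 13 pallets for value 27 ; 14 left.
Only 14 pallets remain; take 14/28 of Route 24 for value 46×14/28 = 23.
Total value = 104.

104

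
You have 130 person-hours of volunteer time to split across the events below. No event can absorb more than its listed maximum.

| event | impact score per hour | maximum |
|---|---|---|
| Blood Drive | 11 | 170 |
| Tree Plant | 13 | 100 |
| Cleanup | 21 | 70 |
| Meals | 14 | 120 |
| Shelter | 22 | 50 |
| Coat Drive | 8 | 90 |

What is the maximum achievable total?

Highest impact score per hour first: Shelter 22 > Cleanup 21 > Meals 14 > Tree Plant 13 > Blood Drive 11 > Coat Drive 8.
Shelter: +50 to 50 (cap) — 80 left.
Cleanup takes 70 to reach its cap of 70 — 10 left.
Only 10 left; Meals takes them to reach 10.
Total = 21×70 + 14×10 + 22×50 = 2710.

2710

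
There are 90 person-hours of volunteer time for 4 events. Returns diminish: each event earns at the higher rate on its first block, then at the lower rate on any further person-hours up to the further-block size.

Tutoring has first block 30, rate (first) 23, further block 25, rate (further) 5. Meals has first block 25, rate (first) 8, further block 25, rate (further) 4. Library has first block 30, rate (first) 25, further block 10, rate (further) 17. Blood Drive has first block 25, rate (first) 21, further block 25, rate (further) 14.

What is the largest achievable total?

2050

Treat each block as its own option and order by rate: Library/tier1 25 > Tutoring/tier1 23 > Blood Drive/tier1 21 > Library/tier2 17 > Blood Drive/tier2 14 > Meals/tier1 8 > Tutoring/tier2 5 > Meals/tier2 4.
Fill Library tier1 block (30 at 25) → 60 left.
Tutoring tier1 at 23: fill all 30 → 30 left.
Blood Drive tier1 at 21: fill all 25 → 5 left.
Library/tier2: +5 of 10 at 17; pool empty.
Total = 25×30 + 23×30 + 21×25 + 17×5 = 2050.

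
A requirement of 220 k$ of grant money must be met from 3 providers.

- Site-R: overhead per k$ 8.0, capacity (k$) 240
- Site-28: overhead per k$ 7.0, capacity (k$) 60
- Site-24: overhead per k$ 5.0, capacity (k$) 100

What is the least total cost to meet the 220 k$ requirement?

1400

Use providers in increasing cost order.
Site-24 (5.0): use full 100 → 120 k$ to go.
Site-28 at 7.0: take all 60 k$ → 60 still needed.
Take 60 from Site-R at 8.0 to finish.
Cost = 100×5.0 + 60×7.0 + 60×8.0 = 1400.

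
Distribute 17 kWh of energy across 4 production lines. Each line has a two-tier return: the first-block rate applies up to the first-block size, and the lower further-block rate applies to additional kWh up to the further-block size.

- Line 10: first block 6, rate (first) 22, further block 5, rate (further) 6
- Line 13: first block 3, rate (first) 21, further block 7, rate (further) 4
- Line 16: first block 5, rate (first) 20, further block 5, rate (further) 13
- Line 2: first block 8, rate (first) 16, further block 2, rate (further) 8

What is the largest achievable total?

343

Order all 8 blocks by rate: Line 10/tier1 22 > Line 13/tier1 21 > Line 16/tier1 20 > Line 2/tier1 16 > Line 16/tier2 13 > Line 2/tier2 8 > Line 10/tier2 6 > Line 13/tier2 4.
Line 10 tier1 at 22: fill all 6 ; 11 left.
Fill Line 13 tier1 block (3 at 21) ; 8 left.
Line 16/tier1 (20): +5 ; 3 left.
Line 2 tier1 at 16: only 3 left, fill 3.
Total = 22×6 + 21×3 + 20×5 + 16×3 = 343.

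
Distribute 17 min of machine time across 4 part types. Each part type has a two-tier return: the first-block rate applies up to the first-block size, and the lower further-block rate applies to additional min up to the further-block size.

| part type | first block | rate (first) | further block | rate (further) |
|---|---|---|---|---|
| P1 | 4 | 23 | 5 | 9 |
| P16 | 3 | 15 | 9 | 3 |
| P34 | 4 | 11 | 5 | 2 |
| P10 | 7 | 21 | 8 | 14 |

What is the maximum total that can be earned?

Order all 8 blocks by rate: P1/T1 23 > P10/T1 21 > P16/T1 15 > P10/T2 14 > P34/T1 11 > P1/T2 9 > P16/T2 3 > P34/T2 2.
P1 T1 at 23: fill all 4 ; 13 left.
P10/T1 (21): +7 ; 6 left.
P16/T1 (15): +3 ; 3 left.
P10/T2: +3 of 8 at 14; pool empty.
Total = 23×4 + 21×7 + 15×3 + 14×3 = 326.

326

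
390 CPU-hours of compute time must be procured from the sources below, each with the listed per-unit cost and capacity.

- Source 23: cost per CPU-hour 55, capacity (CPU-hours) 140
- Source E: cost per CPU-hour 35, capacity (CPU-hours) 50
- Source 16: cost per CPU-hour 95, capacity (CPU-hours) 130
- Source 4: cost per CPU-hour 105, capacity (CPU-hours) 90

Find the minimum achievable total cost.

29150

Use sources in increasing cost order.
Source E at 35: take all 50 CPU-hours — 340 still needed.
Source 23 (55): use full 140 — 200 CPU-hours to go.
Source 16 (95): use full 130 — 70 CPU-hours to go.
Take 70 from Source 4 at 105 to finish.
Cost = 50×35 + 140×55 + 130×95 + 70×105 = 29150.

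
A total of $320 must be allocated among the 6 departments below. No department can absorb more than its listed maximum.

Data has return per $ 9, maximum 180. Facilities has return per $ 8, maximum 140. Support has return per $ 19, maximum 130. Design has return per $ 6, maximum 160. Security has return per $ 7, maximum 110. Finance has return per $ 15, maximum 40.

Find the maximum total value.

Order the departments by return per $: Support 19 > Finance 15 > Data 9 > Facilities 8 > Security 7 > Design 6.
Support: +130 to 130 (cap) ; 190 left.
Finance takes 40 to reach its cap of 40 ; 150 left.
Data: +150 (room for 180) → 150. Pool exhausted.
Total = 9×150 + 19×130 + 15×40 = 4420.

4420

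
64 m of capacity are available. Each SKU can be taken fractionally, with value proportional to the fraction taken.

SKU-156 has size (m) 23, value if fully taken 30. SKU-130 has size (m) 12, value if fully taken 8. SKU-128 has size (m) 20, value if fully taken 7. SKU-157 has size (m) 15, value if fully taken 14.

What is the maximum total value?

56.9

Best value per unit of size first: SKU-156 30/23≈1.3, SKU-157 14/15≈0.933, SKU-130 8/12≈0.667, SKU-128 7/20≈0.35.
All 23 m of SKU-156 fit (value 30) → 41 remain.
Take all of SKU-157 (15 m, value 14) → 26 m left.
Take all of SKU-130 (12 m, value 8) → 14 m left.
Only 14 m remain; take 14/20 of SKU-128 for value 7×14/20 = 4.9.
Total value = 56.9.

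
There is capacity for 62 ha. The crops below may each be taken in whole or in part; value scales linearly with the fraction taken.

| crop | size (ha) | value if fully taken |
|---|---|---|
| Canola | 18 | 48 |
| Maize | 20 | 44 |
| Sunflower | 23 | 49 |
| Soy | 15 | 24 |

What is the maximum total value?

142.6

Sort by value density: Canola 48/18≈2.67, Maize 44/20≈2.2, Sunflower 49/23≈2.13, Soy 24/15≈1.6.
Take all of Canola (18 ha, value 48) → 44 ha left.
All 20 ha of Maize fit (value 44) → 24 remain.
Take all of Sunflower (23 ha, value 49) → 1 ha left.
Only 1 ha remain; take 1/15 of Soy for value 24×1/15 = 1.6.
Total value = 142.6.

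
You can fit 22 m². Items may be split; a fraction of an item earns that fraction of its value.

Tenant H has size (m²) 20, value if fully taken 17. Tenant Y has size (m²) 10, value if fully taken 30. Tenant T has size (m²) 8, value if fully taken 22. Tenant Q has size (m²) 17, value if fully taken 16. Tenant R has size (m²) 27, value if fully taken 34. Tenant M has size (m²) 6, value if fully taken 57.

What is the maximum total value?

103.5

Sort by value density: Tenant M 57/6≈9.5, Tenant Y 30/10≈3, Tenant T 22/8≈2.75, Tenant R 34/27≈1.26, Tenant Q 16/17≈0.941, Tenant H 17/20≈0.85.
Take all of Tenant M (6 m², value 57) ; 16 m² left.
Tenant Y: take in full, 10 m² for value 30 ; 6 left.
Fill the last 6 m² with part of Tenant T: 6/8 of it earns 16.5.
Total value = 103.5.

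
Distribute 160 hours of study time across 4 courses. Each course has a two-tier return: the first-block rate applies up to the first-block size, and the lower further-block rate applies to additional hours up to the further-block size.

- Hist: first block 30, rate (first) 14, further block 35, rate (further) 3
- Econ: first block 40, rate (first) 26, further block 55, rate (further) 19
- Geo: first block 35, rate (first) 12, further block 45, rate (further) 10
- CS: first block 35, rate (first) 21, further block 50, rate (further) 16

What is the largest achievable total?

3300

Rank every tier by rate: Econ/T1 26 > CS/T1 21 > Econ/T2 19 > CS/T2 16 > Hist/T1 14 > Geo/T1 12 > Geo/T2 10 > Hist/T2 3.
Fill Econ T1 block (40 at 26) — 120 left.
CS/T1 (21): +35 — 85 left.
Econ/T2 (19): +55 — 30 left.
CS/T2: +30 of 50 at 16; pool empty.
Total = 26×40 + 21×35 + 19×55 + 16×30 = 3300.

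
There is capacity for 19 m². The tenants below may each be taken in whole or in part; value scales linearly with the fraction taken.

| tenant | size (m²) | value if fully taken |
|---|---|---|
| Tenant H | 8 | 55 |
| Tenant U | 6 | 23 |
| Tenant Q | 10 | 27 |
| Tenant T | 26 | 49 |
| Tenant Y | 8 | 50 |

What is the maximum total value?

116.5

Rank by value-to-size ratio: Tenant H 55/8≈6.88, Tenant Y 50/8≈6.25, Tenant U 23/6≈3.83, Tenant Q 27/10≈2.7, Tenant T 49/26≈1.88.
All 8 m² of Tenant H fit (value 55) — 11 remain.
Take all of Tenant Y (8 m², value 50) — 3 m² left.
Fill the last 3 m² with part of Tenant U: 3/6 of it earns 11.5.
Total value = 116.5.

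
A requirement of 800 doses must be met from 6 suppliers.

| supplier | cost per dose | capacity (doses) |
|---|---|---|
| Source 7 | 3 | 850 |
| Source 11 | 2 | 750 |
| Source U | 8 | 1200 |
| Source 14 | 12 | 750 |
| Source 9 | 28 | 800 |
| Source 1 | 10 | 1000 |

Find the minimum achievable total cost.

Use suppliers in increasing cost order.
Take 750 from Source 11 at 2 ; need 50 more.
Source 7 (3): take the remaining 50 ; done.
Source U, Source 1, Source 14, Source 9: unused.
Cost = 750×2 + 50×3 = 1650.

1650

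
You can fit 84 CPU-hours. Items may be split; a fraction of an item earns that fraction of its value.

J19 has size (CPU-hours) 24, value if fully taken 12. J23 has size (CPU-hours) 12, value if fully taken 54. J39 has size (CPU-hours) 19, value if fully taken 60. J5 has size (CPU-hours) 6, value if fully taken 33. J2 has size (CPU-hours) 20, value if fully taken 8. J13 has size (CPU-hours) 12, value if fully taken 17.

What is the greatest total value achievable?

Best value per unit of size first: J5 33/6≈5.5, J23 54/12≈4.5, J39 60/19≈3.16, J13 17/12≈1.42, J19 12/24≈0.5, J2 8/20≈0.4.
Take all of J5 (6 CPU-hours, value 33) ; 78 CPU-hours left.
All 12 CPU-hours of J23 fit (value 54) ; 66 remain.
J39: take in full, 19 CPU-hours for value 60 ; 47 left.
Take all of J13 (12 CPU-hours, value 17) ; 35 CPU-hours left.
J19: take in full, 24 CPU-hours for value 12 ; 11 left.
Only 11 CPU-hours remain; take 11/20 of J2 for value 8×11/20 = 4.4.
Total value = 180.4.

180.4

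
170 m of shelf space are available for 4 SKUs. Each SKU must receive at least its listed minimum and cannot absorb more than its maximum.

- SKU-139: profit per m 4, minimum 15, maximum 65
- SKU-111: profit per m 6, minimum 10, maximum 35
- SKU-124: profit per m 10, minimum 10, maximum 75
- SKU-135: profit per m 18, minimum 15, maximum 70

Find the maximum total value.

Meeting every minimum uses 15+10+10+15 = 50 m, leaving 120.
Order the SKUs by profit per m: SKU-135 18 > SKU-124 10 > SKU-111 6 > SKU-139 4.
Give SKU-135 55 more to hit its cap of 70 ; 65 left.
Give SKU-124 65 more to hit its cap of 75 ; 0 left.
Total = 4×15 + 6×10 + 10×75 + 18×70 = 2130.

2130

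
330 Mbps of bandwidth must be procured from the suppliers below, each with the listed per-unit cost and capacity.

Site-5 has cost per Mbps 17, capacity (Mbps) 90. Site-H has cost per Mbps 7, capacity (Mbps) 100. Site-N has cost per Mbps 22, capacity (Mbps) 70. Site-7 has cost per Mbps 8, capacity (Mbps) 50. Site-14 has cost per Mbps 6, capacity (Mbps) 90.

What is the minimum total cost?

3170

Fill from the cheapest supplier first.
Site-14 at 6: take all 90 Mbps — 240 still needed.
Take 100 from Site-H at 7 — need 140 more.
Site-7 (8): use full 50 — 90 Mbps to go.
Site-5 (17): use full 90 — 0 Mbps to go.
Site-N: unused.
Cost = 90×6 + 100×7 + 50×8 + 90×17 = 3170.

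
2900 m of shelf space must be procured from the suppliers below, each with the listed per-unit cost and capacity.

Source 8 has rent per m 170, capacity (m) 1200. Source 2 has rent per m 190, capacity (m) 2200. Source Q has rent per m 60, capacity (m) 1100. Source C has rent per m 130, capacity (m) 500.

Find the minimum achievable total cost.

354000

Cheapest first:
Take 1100 from Source Q at 60 ; need 1800 more.
Source C (130): use full 500 ; 1300 m to go.
Source 8 at 170: take all 1200 m ; 100 still needed.
Source 2 (190): take the remaining 100 ; done.
Cost = 1100×60 + 500×130 + 1200×170 + 100×190 = 354000.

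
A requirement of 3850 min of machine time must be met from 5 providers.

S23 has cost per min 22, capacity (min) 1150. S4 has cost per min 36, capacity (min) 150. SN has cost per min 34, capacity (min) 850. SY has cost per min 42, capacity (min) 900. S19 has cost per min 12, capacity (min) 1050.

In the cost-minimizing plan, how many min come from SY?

Fill from the cheapest provider first.
Take 1050 from S19 at 12 ; need 2800 more.
S23 at 22: take all 1150 min ; 1650 still needed.
SN (34): use full 850 ; 800 min to go.
S4 (36): use full 150 ; 650 min to go.
SY (42): take the remaining 650 ; done.

650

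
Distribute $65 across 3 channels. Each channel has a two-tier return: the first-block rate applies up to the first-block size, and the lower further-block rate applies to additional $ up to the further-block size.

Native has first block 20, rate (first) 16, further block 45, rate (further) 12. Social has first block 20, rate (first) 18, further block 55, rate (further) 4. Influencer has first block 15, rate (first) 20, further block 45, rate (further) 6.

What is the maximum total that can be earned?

1100

Order all 6 blocks by rate: Influencer/tier1 20 > Social/tier1 18 > Native/tier1 16 > Native/tier2 12 > Influencer/tier2 6 > Social/tier2 4.
Fill Influencer tier1 block (15 at 20) ; 50 left.
Fill Social tier1 block (20 at 18) ; 30 left.
Fill Native tier1 block (20 at 16) ; 10 left.
Native/tier2: +10 of 45 at 12; pool empty.
Total = 20×15 + 18×20 + 16×20 + 12×10 = 1100.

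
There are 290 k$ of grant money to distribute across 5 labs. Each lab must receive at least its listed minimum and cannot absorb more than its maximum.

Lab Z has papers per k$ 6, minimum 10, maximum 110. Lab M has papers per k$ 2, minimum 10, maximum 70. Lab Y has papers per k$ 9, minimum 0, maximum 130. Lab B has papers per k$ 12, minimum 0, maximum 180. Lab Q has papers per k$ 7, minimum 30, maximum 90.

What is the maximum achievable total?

Meeting every minimum uses 10+10+0+0+30 = 50 k$, leaving 240.
Highest papers per k$ first: Lab B 12 > Lab Y 9 > Lab Q 7 > Lab Z 6 > Lab M 2.
Lab B: +180 to 180 (cap) ; 60 left.
Only 60 left; Lab Y takes them to reach 60.
Total = 6×10 + 2×10 + 9×60 + 12×180 + 7×30 = 2990.

2990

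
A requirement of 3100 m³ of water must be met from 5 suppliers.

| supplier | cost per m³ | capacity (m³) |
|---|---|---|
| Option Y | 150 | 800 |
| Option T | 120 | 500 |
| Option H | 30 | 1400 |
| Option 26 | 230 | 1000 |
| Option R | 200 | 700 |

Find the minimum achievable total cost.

Cheapest first:
Option H (30): use full 1400 ; 1700 m³ to go.
Option T (120): use full 500 ; 1200 m³ to go.
Take 800 from Option Y at 150 ; need 400 more.
Option R (200): take the remaining 400 ; done.
Option 26: unused.
Cost = 1400×30 + 500×120 + 800×150 + 400×200 = 302000.

302000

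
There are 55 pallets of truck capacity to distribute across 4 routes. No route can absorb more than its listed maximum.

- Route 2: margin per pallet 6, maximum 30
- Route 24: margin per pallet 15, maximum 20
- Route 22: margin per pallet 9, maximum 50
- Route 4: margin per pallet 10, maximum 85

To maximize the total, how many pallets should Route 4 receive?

Highest margin per pallet first: Route 24 15 > Route 4 10 > Route 22 9 > Route 2 6.
Give Route 24 20 to hit its cap of 20 → 35 left.
Only 35 left; Route 4 takes them to reach 35.

35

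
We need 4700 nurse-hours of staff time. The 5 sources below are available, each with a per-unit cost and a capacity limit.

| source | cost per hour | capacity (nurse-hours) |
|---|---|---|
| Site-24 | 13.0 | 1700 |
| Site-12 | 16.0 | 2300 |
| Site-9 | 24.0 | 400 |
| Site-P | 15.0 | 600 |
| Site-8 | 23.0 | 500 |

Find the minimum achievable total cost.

70200

Fill from the cheapest source first.
Take 1700 from Site-24 at 13.0 → need 3000 more.
Site-P at 15.0: take all 600 nurse-hours → 2400 still needed.
Take 2300 from Site-12 at 16.0 → need 100 more.
Site-8 at 23.0: take 100 of its 500 → requirement met.
Site-9: unused.
Cost = 1700×13.0 + 600×15.0 + 2300×16.0 + 100×23.0 = 70200.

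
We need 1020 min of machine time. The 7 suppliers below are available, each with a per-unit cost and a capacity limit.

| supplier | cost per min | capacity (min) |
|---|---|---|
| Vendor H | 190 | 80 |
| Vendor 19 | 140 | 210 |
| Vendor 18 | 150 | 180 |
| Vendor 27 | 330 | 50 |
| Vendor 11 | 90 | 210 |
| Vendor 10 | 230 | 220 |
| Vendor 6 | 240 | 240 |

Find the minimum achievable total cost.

Fill from the cheapest supplier first.
Vendor 11 at 90: take all 210 min ; 810 still needed.
Vendor 19 at 140: take all 210 min ; 600 still needed.
Vendor 18 (150): use full 180 ; 420 min to go.
Take 80 from Vendor H at 190 ; need 340 more.
Take 220 from Vendor 10 at 230 ; need 120 more.
Vendor 6 at 240: take 120 of its 240 ; requirement met.
Vendor 27: unused.
Cost = 210×90 + 210×140 + 180×150 + 80×190 + 220×230 + 120×240 = 169900.

169900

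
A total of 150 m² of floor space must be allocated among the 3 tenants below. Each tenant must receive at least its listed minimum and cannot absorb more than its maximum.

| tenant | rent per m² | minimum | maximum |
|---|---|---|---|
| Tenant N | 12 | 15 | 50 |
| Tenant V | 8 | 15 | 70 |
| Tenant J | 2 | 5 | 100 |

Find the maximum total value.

Meeting every minimum uses 15+15+5 = 35 m², leaving 115.
Highest rent per m² first: Tenant N 12 > Tenant V 8 > Tenant J 2.
Tenant N takes 35 more to reach its cap of 50 → 80 left.
Tenant V takes 55 more to reach its cap of 70 → 25 left.
Only 25 left; Tenant J takes them to reach 30.
Total = 12×50 + 8×70 + 2×30 = 1220.

1220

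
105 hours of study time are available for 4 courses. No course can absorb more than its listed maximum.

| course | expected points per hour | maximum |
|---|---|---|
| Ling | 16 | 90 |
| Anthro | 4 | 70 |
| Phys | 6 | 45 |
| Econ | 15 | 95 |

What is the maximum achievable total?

1665

Rank by expected points per hour: Ling 16 > Econ 15 > Phys 6 > Anthro 4.
Ling: +90 to 90 (cap) ; 15 left.
Only 15 left; Econ takes them to reach 15.
Total = 16×90 + 15×15 = 1665.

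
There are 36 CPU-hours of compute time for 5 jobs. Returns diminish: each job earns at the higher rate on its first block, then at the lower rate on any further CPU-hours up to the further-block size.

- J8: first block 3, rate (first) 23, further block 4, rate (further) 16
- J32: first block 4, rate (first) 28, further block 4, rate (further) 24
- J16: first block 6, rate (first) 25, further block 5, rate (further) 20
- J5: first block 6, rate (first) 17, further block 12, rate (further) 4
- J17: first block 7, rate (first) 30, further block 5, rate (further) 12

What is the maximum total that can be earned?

Treat each block as its own option and order by rate: J17/tier1 30 > J32/tier1 28 > J16/tier1 25 > J32/tier2 24 > J8/tier1 23 > J16/tier2 20 > J5/tier1 17 > J8/tier2 16 > J17/tier2 12 > J5/tier2 4.
J17/tier1 (30): +7 — 29 left.
J32/tier1 (28): +4 — 25 left.
Fill J16 tier1 block (6 at 25) — 19 left.
Fill J32 tier2 block (4 at 24) — 15 left.
J8 tier1 at 23: fill all 3 — 12 left.
J16 tier2 at 20: fill all 5 — 7 left.
J5 tier1 at 17: fill all 6 — 1 left.
1 remain; put them into J8 tier2 at 16.
Total = 30×7 + 28×4 + 25×6 + 24×4 + 23×3 + 20×5 + 17×6 + 16×1 = 855.

855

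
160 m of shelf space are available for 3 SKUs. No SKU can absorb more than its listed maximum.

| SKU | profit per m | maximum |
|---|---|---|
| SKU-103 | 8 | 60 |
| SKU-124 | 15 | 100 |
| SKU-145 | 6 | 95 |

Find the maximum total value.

Order the SKUs by profit per m: SKU-124 15 > SKU-103 8 > SKU-145 6.
Give SKU-124 100 to hit its cap of 100 ; 60 left.
Give SKU-103 60 to hit its cap of 60 ; 0 left.
Total = 8×60 + 15×100 = 1980.

1980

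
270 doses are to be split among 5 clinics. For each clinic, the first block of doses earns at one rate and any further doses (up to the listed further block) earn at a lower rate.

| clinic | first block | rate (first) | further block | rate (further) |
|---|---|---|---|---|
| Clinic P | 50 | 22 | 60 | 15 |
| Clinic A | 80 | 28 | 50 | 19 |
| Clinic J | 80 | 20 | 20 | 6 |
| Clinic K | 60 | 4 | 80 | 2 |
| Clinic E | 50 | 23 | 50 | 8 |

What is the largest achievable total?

6280

Treat each block as its own option and order by rate: Clinic A/first 28 > Clinic E/first 23 > Clinic P/first 22 > Clinic J/first 20 > Clinic A/second 19 > Clinic P/second 15 > Clinic E/second 8 > Clinic J/second 6 > Clinic K/first 4 > Clinic K/second 2.
Fill Clinic A first block (80 at 28) → 190 left.
Fill Clinic E first block (50 at 23) → 140 left.
Clinic P/first (22): +50 → 90 left.
Fill Clinic J first block (80 at 20) → 10 left.
Clinic A/second: +10 of 50 at 19; pool empty.
Total = 28×80 + 23×50 + 22×50 + 20×80 + 19×10 = 6280.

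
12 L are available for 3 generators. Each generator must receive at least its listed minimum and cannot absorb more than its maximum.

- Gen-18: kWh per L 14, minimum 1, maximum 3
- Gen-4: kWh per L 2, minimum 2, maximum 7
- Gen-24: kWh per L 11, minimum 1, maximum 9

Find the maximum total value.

123

Meeting every minimum uses 1+2+1 = 4 L, leaving 8.
Highest kWh per L first: Gen-18 14 > Gen-24 11 > Gen-4 2.
Gen-18: +2 to 3 (cap) ; 6 left.
Gen-24 has room for 8 more but only 6 remain, so it gets 7.
Total = 14×3 + 2×2 + 11×7 = 123.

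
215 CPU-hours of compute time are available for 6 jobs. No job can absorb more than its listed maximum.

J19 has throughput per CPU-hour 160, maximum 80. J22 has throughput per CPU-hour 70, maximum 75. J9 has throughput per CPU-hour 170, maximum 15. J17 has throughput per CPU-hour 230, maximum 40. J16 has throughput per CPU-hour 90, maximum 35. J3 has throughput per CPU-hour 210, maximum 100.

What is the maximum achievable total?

Rank by throughput per CPU-hour: J17 230 > J3 210 > J9 170 > J19 160 > J16 90 > J22 70.
Give J17 40 to hit its cap of 40 → 175 left.
Give J3 100 to hit its cap of 100 → 75 left.
Give J9 15 to hit its cap of 15 → 60 left.
Only 60 left; J19 takes them to reach 60.
Total = 160×60 + 170×15 + 230×40 + 210×100 = 42350.

42350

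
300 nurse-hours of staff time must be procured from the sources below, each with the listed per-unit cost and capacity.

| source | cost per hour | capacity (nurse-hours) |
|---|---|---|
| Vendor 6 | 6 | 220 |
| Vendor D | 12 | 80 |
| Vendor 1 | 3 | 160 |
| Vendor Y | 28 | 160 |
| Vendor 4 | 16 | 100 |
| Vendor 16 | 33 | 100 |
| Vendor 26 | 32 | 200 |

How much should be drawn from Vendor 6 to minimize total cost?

Use sources in increasing cost order.
Take 160 from Vendor 1 at 3 → need 140 more.
Vendor 6 at 6: take 140 of its 220 → requirement met.
Vendor D, Vendor 4, Vendor Y, Vendor 26, Vendor 16: unused.

140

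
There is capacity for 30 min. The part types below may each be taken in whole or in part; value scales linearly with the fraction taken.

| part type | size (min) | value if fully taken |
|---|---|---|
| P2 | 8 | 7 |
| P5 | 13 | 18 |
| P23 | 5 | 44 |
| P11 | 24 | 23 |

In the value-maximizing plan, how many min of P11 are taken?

12

Best value per unit of size first: P23 44/5≈8.8, P5 18/13≈1.38, P11 23/24≈0.958, P2 7/8≈0.875.
All 5 min of P23 fit (value 44) — 25 remain.
Take all of P5 (13 min, value 18) — 12 min left.
Fill the last 12 min with part of P11: 12/24 of it earns 11.5.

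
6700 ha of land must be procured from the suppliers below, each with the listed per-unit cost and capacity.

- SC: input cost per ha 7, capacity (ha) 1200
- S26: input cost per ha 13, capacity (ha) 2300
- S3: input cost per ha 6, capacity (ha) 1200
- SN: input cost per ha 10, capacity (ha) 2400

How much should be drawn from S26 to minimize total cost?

Fill from the cheapest supplier first.
Take 1200 from S3 at 6 → need 5500 more.
Take 1200 from SC at 7 → need 4300 more.
Take 2400 from SN at 10 → need 1900 more.
S26 (13): take the remaining 1900 → done.

1900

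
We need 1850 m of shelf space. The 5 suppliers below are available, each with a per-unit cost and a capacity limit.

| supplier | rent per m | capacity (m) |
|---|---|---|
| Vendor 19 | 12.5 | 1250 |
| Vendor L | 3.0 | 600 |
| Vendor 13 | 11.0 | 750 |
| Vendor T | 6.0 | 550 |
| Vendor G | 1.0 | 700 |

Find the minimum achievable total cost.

Fill from the cheapest supplier first.
Vendor G (1.0): use full 700 ; 1150 m to go.
Vendor L at 3.0: take all 600 m ; 550 still needed.
Vendor T at 6.0: take all 550 m ; 0 still needed.
Vendor 13, Vendor 19: unused.
Cost = 700×1.0 + 600×3.0 + 550×6.0 = 5800.

5800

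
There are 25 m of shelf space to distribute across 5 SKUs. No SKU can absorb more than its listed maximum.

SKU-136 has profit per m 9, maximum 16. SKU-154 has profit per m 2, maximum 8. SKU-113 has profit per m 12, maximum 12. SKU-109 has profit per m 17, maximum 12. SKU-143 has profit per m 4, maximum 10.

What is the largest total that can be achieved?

357

Rank by profit per m: SKU-109 17 > SKU-113 12 > SKU-136 9 > SKU-143 4 > SKU-154 2.
SKU-109 takes 12 to reach its cap of 12 → 13 left.
SKU-113 takes 12 to reach its cap of 12 → 1 left.
SKU-136: +1 (room for 16) → 1. Pool exhausted.
Total = 9×1 + 12×12 + 17×12 = 357.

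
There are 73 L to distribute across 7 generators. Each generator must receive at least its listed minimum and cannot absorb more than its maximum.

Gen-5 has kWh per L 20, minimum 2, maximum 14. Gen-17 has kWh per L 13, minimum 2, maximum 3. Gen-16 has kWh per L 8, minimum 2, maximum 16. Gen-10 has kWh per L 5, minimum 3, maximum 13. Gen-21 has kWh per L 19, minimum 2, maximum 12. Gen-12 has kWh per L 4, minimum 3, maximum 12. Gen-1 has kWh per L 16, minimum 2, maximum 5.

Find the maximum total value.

860

Meeting every minimum uses 2+2+2+3+2+3+2 = 16 L, leaving 57.
Highest kWh per L first: Gen-5 20 > Gen-21 19 > Gen-1 16 > Gen-17 13 > Gen-16 8 > Gen-10 5 > Gen-12 4.
Gen-5: +12 to 14 (cap) → 45 left.
Gen-21 takes 10 more to reach its cap of 12 → 35 left.
Give Gen-1 3 more to hit its cap of 5 → 32 left.
Gen-17: +1 to 3 (cap) → 31 left.
Give Gen-16 14 more to hit its cap of 16 → 17 left.
Give Gen-10 10 more to hit its cap of 13 → 7 left.
Only 7 left; Gen-12 takes them to reach 10.
Total = 20×14 + 13×3 + 8×16 + 5×13 + 19×12 + 4×10 + 16×5 = 860.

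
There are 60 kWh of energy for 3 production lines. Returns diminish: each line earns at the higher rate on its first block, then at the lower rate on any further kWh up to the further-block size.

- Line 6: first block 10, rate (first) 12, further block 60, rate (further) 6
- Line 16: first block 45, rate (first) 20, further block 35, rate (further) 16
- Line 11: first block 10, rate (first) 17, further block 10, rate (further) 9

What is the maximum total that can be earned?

1150

Treat each block as its own option and order by rate: Line 16/T1 20 > Line 11/T1 17 > Line 16/T2 16 > Line 6/T1 12 > Line 11/T2 9 > Line 6/T2 6.
Line 16 T1 at 20: fill all 45 ; 15 left.
Line 11/T1 (17): +10 ; 5 left.
5 remain; put them into Line 16 T2 at 16.
Total = 20×45 + 17×10 + 16×5 = 1150.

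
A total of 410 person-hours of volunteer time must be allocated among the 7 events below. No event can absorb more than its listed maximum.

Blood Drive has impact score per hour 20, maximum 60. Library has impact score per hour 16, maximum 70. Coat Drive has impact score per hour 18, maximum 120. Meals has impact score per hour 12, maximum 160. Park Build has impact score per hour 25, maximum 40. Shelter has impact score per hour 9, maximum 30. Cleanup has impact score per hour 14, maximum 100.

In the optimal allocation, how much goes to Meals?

20

Order the events by impact score per hour: Park Build 25 > Blood Drive 20 > Coat Drive 18 > Library 16 > Cleanup 14 > Meals 12 > Shelter 9.
Park Build: +40 to 40 (cap) — 370 left.
Give Blood Drive 60 to hit its cap of 60 — 310 left.
Coat Drive: +120 to 120 (cap) — 190 left.
Library: +70 to 70 (cap) — 120 left.
Cleanup takes 100 to reach its cap of 100 — 20 left.
Only 20 left; Meals takes them to reach 20.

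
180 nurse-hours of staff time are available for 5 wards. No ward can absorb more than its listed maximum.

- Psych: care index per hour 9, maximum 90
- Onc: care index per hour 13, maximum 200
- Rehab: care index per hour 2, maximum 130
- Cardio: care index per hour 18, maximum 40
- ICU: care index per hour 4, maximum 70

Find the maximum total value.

2540

Order the wards by care index per hour: Cardio 18 > Onc 13 > Psych 9 > ICU 4 > Rehab 2.
Cardio: +40 to 40 (cap) — 140 left.
Onc has room for 200 but only 140 remain, so it gets 140.
Total = 13×140 + 18×40 = 2540.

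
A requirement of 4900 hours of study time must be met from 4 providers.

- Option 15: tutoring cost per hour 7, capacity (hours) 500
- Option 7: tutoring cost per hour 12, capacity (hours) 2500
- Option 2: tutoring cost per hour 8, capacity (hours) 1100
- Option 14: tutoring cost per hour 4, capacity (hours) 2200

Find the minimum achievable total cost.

34300

Fill from the cheapest provider first.
Option 14 at 4: take all 2200 hours — 2700 still needed.
Option 15 at 7: take all 500 hours — 2200 still needed.
Option 2 (8): use full 1100 — 1100 hours to go.
Take 1100 from Option 7 at 12 to finish.
Cost = 2200×4 + 500×7 + 1100×8 + 1100×12 = 34300.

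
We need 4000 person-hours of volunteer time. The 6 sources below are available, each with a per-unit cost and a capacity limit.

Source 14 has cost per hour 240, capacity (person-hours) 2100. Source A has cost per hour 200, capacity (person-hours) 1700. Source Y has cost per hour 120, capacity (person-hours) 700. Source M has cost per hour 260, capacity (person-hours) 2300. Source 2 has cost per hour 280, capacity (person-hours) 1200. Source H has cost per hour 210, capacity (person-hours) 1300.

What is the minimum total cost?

Cheapest first:
Take 700 from Source Y at 120 ; need 3300 more.
Source A at 200: take all 1700 person-hours ; 1600 still needed.
Source H at 210: take all 1300 person-hours ; 300 still needed.
Source 14 at 240: take 300 of its 2100 ; requirement met.
Source M, Source 2: unused.
Cost = 700×120 + 1700×200 + 1300×210 + 300×240 = 769000.

769000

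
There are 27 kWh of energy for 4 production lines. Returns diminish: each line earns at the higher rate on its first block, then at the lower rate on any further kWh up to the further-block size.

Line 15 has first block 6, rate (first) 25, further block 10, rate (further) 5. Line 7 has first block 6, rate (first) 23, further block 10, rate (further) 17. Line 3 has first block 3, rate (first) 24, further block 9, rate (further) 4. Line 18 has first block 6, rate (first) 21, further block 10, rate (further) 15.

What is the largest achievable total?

588

Treat each block as its own option and order by rate: Line 15/first 25 > Line 3/first 24 > Line 7/first 23 > Line 18/first 21 > Line 7/second 17 > Line 18/second 15 > Line 15/second 5 > Line 3/second 4.
Line 15/first (25): +6 → 21 left.
Line 3 first at 24: fill all 3 → 18 left.
Line 7 first at 23: fill all 6 → 12 left.
Fill Line 18 first block (6 at 21) → 6 left.
Line 7/second: +6 of 10 at 17; pool empty.
Total = 25×6 + 24×3 + 23×6 + 21×6 + 17×6 = 588.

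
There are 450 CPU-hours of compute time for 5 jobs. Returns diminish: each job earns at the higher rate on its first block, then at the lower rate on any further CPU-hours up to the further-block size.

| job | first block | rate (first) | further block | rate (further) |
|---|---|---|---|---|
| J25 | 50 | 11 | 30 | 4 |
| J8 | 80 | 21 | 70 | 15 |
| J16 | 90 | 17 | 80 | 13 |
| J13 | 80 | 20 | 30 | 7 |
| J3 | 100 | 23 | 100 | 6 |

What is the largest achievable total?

Rank every tier by rate: J3/tier1 23 > J8/tier1 21 > J13/tier1 20 > J16/tier1 17 > J8/tier2 15 > J16/tier2 13 > J25/tier1 11 > J13/tier2 7 > J3/tier2 6 > J25/tier2 4.
Fill J3 tier1 block (100 at 23) — 350 left.
J8/tier1 (21): +80 — 270 left.
Fill J13 tier1 block (80 at 20) — 190 left.
J16 tier1 at 17: fill all 90 — 100 left.
Fill J8 tier2 block (70 at 15) — 30 left.
J16 tier2 at 13: only 30 left, fill 30.
Total = 23×100 + 21×80 + 20×80 + 17×90 + 15×70 + 13×30 = 8550.

8550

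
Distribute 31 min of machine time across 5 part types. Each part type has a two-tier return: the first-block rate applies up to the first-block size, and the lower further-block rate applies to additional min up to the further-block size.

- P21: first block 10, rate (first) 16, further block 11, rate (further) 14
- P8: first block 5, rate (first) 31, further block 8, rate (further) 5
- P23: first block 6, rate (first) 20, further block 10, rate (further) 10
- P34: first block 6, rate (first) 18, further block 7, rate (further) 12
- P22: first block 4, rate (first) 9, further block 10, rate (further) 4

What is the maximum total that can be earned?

Rank every tier by rate: P8/T1 31 > P23/T1 20 > P34/T1 18 > P21/T1 16 > P21/T2 14 > P34/T2 12 > P23/T2 10 > P22/T1 9 > P8/T2 5 > P22/T2 4.
P8 T1 at 31: fill all 5 → 26 left.
Fill P23 T1 block (6 at 20) → 20 left.
P34/T1 (18): +6 → 14 left.
P21 T1 at 16: fill all 10 → 4 left.
P21/T2: +4 of 11 at 14; pool empty.
Total = 31×5 + 20×6 + 18×6 + 16×10 + 14×4 = 599.

599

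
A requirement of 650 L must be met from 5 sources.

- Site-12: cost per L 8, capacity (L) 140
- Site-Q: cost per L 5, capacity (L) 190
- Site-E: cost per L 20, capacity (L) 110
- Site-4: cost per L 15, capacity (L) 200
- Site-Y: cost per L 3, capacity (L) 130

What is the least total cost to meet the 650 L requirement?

5310

Fill from the cheapest source first.
Site-Y (3): use full 130 ; 520 L to go.
Site-Q (5): use full 190 ; 330 L to go.
Site-12 (8): use full 140 ; 190 L to go.
Site-4 (15): take the remaining 190 ; done.
Site-E: unused.
Cost = 130×3 + 190×5 + 140×8 + 190×15 = 5310.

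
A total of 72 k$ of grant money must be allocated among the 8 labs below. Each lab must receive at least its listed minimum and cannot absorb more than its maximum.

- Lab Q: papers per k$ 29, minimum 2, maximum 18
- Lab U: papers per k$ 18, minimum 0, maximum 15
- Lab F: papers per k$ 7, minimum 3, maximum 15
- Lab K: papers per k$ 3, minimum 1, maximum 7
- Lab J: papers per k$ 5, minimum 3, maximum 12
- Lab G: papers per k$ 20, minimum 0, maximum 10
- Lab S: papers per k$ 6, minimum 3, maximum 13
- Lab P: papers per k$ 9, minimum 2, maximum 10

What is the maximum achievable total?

Meeting every minimum uses 2+0+3+1+3+0+3+2 = 14 k$, leaving 58.
Order the labs by papers per k$: Lab Q 29 > Lab G 20 > Lab U 18 > Lab P 9 > Lab F 7 > Lab S 6 > Lab J 5 > Lab K 3.
Lab Q takes 16 more to reach its cap of 18 ; 42 left.
Give Lab G 10 more to hit its cap of 10 ; 32 left.
Lab U: +15 to 15 (cap) ; 17 left.
Give Lab P 8 more to hit its cap of 10 ; 9 left.
Lab F has room for 12 more but only 9 remain, so it gets 12.
Total = 29×18 + 18×15 + 7×12 + 3×1 + 5×3 + 20×10 + 6×3 + 9×10 = 1202.

1202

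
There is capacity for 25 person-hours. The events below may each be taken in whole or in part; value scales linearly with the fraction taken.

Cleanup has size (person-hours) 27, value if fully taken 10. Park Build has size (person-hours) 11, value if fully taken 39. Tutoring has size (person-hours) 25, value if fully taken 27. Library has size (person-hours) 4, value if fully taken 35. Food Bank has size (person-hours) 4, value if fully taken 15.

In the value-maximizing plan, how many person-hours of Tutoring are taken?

Sort by value density: Library 35/4≈8.75, Food Bank 15/4≈3.75, Park Build 39/11≈3.55, Tutoring 27/25≈1.08, Cleanup 10/27≈0.37.
Take all of Library (4 person-hours, value 35) — 21 person-hours left.
Food Bank: take in full, 4 person-hours for value 15 — 17 left.
All 11 person-hours of Park Build fit (value 39) — 6 remain.
6 person-hours left: a 6/25 share of Tutoring gives 27×6/25 = 6.48.

6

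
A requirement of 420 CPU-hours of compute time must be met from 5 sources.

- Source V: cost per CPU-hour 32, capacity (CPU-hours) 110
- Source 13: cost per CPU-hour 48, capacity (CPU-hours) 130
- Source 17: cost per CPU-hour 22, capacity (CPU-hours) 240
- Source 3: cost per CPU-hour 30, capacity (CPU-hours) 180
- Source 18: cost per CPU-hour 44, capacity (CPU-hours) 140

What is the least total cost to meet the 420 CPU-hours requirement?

10680

Use sources in increasing cost order.
Take 240 from Source 17 at 22 — need 180 more.
Take 180 from Source 3 at 30 — need 0 more.
Source V, Source 18, Source 13: unused.
Cost = 240×22 + 180×30 = 10680.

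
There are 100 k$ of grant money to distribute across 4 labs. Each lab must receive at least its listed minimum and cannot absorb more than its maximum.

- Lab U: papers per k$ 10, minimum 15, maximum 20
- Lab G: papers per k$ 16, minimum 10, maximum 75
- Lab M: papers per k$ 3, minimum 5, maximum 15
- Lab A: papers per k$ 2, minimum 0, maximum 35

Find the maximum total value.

1415

Meeting every minimum uses 15+10+5+0 = 30 k$, leaving 70.
Rank by papers per k$: Lab G 16 > Lab U 10 > Lab M 3 > Lab A 2.
Lab G takes 65 more to reach its cap of 75 ; 5 left.
Give Lab U 5 more to hit its cap of 20 ; 0 left.
Total = 10×20 + 16×75 + 3×5 = 1415.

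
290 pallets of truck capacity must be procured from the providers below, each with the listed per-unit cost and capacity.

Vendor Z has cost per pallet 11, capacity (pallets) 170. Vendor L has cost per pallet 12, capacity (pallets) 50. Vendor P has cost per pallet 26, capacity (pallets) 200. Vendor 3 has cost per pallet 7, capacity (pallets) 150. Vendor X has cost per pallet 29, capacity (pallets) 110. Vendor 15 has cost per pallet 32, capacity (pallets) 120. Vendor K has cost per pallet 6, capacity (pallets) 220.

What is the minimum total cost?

Cheapest first:
Vendor K at 6: take all 220 pallets → 70 still needed.
Vendor 3 (7): take the remaining 70 → done.
Vendor Z, Vendor L, Vendor P, Vendor X, Vendor 15: unused.
Cost = 220×6 + 70×7 = 1810.

1810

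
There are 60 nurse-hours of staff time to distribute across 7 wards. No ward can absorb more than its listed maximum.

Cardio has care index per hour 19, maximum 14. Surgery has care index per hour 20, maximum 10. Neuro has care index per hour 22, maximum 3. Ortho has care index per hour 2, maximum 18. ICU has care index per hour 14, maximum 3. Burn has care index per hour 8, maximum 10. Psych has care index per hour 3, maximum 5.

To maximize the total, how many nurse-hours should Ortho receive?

Rank by care index per hour: Neuro 22 > Surgery 20 > Cardio 19 > ICU 14 > Burn 8 > Psych 3 > Ortho 2.
Neuro: +3 to 3 (cap) — 57 left.
Surgery: +10 to 10 (cap) — 47 left.
Cardio: +14 to 14 (cap) — 33 left.
ICU: +3 to 3 (cap) — 30 left.
Burn takes 10 to reach its cap of 10 — 20 left.
Give Psych 5 to hit its cap of 5 — 15 left.
Ortho has room for 18 but only 15 remain, so it gets 15.

15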